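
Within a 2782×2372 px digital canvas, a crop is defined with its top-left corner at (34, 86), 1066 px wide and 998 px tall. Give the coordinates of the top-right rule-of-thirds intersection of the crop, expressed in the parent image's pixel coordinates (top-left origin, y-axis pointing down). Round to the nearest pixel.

x = 745 px, y = 419 px

One third of the crop width 1066 is 355.33 px.
One third of the crop height 998 is 332.67 px.
The top-right point is two-thirds across and one-third down within the crop:
x = 34 + 2 × 355.33 ≈ 745; y = 86 + 1 × 332.67 ≈ 419.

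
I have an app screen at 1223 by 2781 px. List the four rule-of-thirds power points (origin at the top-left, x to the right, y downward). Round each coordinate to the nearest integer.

One third of 1223 is 407.67; one third of 2781 is 927.
Vertical third lines at x = 408 and x = 815; horizontal third lines at y = 927 and y = 1854.

(408, 927), (815, 927), (408, 1854), (815, 1854)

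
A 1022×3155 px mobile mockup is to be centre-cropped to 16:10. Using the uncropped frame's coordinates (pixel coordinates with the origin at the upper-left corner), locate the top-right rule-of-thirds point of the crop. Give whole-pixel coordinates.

1022/3155 < 16/10, so the 16:10 crop keeps the full width 1022 and trims height to 1022 × 10/16 = 638.75 px.
Top offset = (3155 − 638.75)/2 = 1258.12 px; left offset = 0.
Top-right is two-thirds across and one-third down within the crop:
x = 0.00 + 2 × 1022.00/3 ≈ 681; y = 1258.12 + 1 × 638.75/3 ≈ 1471.

x = 681 px, y = 1471 px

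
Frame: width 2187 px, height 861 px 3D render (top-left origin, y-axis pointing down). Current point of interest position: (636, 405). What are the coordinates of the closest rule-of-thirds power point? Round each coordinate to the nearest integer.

(729, 287)

Third lines: x ∈ {729, 1458}, y ∈ {287, 574}.
636 is closer to x = 729; 405 is closer to y = 287.
So the nearest intersection is the upper-left power point.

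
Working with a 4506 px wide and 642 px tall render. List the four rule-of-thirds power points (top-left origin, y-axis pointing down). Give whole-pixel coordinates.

(1502, 214), (3004, 214), (1502, 428), (3004, 428)

One third of 4506 is 1502; one third of 642 is 214.
Vertical third lines at x = 1502 and x = 3004; horizontal third lines at y = 214 and y = 428.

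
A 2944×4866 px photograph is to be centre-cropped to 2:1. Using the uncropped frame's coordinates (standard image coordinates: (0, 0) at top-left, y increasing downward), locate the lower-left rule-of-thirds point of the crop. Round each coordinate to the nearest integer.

2944/4866 < 2/1, so the 2:1 crop keeps the full width 2944 and trims height to 2944 × 1/2 = 1472.00 px.
Top offset = (4866 − 1472.00)/2 = 1697.00 px; left offset = 0.
Lower-left is one-third across and two-thirds down within the crop:
x = 0.00 + 1 × 2944.00/3 ≈ 981; y = 1697.00 + 2 × 1472.00/3 ≈ 2678.

x = 981 px, y = 2678 px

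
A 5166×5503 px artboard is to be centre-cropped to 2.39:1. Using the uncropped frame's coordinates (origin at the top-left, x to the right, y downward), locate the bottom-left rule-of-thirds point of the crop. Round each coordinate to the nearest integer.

x = 1722 px, y = 3112 px

5166/5503 < 2.39/1, so the 2.39:1 crop keeps the full width 5166 and trims height to 5166 × 1/2.39 = 2161.51 px.
Top offset = (5503 − 2161.51)/2 = 1670.75 px; left offset = 0.
Bottom-left is one-third across and two-thirds down within the crop:
x = 0.00 + 1 × 5166.00/3 ≈ 1722; y = 1670.75 + 2 × 2161.51/3 ≈ 3112.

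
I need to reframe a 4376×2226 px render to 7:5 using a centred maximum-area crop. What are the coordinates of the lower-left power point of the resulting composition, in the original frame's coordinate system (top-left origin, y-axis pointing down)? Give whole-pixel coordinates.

4376/2226 > 7/5, so the 7:5 crop keeps the full height 2226 and trims width to 2226 × 7/5 = 3116.40 px.
Left offset = (4376 − 3116.40)/2 = 629.80 px; top offset = 0.
Lower-left is one-third across and two-thirds down within the crop:
x = 629.80 + 1 × 3116.40/3 ≈ 1669; y = 0.00 + 2 × 2226.00/3 ≈ 1484.

x = 1669 px, y = 1484 px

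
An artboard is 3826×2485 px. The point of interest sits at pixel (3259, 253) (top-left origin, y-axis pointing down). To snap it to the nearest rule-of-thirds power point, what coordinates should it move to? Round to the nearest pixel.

Third lines: x ∈ {1275, 2551}, y ∈ {828, 1657}.
3259 is closer to x = 2551; 253 is closer to y = 828.
So the nearest intersection is the upper-right power point.

(2551, 828)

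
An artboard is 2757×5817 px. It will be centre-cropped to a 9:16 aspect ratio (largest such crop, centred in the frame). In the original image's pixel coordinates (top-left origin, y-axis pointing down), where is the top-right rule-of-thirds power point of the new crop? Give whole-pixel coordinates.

(1838, 2092)

2757/5817 < 9/16, so the 9:16 crop keeps the full width 2757 and trims height to 2757 × 16/9 = 4901.33 px.
Top offset = (5817 − 4901.33)/2 = 457.83 px; left offset = 0.
Top-right is two-thirds across and one-third down within the crop:
x = 0.00 + 2 × 2757.00/3 ≈ 1838; y = 457.83 + 1 × 4901.33/3 ≈ 2092.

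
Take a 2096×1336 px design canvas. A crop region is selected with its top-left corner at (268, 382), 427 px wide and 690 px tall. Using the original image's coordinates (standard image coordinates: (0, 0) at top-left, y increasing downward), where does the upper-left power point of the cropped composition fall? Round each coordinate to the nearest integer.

One third of the crop width 427 is 142.33 px.
One third of the crop height 690 is 230.00 px.
The upper-left point is one-third across and one-third down within the crop:
x = 268 + 1 × 142.33 ≈ 410; y = 382 + 1 × 230.00 ≈ 612.

(410, 612)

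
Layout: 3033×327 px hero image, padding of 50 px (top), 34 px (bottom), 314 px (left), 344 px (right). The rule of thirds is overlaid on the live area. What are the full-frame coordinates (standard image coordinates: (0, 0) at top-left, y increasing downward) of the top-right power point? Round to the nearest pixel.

(1897, 131)

Content width = 3033 − 314 − 344 = 2375 px; content height = 327 − 50 − 34 = 243 px.
Top-right is two-thirds across and one-third down within the live area.
x = 314 + 2 × 2375/3 = 314 + 1583.33 ≈ 1897
y = 50 + 1 × 243/3 = 50 + 81.00 ≈ 131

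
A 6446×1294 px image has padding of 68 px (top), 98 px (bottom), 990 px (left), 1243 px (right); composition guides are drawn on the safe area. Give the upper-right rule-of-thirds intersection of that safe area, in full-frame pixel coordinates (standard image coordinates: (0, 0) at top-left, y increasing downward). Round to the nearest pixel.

Content width = 6446 − 990 − 1243 = 4213 px; content height = 1294 − 68 − 98 = 1128 px.
Upper-right is two-thirds across and one-third down within the safe area.
x = 990 + 2 × 4213/3 = 990 + 2808.67 ≈ 3799
y = 68 + 1 × 1128/3 = 68 + 376.00 ≈ 444

x = 3799 px, y = 444 px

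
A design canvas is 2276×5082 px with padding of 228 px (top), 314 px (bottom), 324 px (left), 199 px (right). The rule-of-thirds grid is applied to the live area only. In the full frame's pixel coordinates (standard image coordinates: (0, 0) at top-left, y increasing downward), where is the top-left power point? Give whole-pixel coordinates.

(908, 1741)

Content width = 2276 − 324 − 199 = 1753 px; content height = 5082 − 228 − 314 = 4540 px.
Top-left is one-third across and one-third down within the live area.
x = 324 + 1 × 1753/3 = 324 + 584.33 ≈ 908
y = 228 + 1 × 4540/3 = 228 + 1513.33 ≈ 1741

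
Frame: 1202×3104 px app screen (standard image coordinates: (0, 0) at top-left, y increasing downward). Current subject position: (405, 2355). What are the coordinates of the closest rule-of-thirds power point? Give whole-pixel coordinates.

x = 401 px, y = 2069 px

Third lines: x ∈ {401, 801}, y ∈ {1035, 2069}.
405 is closer to x = 401; 2355 is closer to y = 2069.
So the nearest intersection is the lower-left power point.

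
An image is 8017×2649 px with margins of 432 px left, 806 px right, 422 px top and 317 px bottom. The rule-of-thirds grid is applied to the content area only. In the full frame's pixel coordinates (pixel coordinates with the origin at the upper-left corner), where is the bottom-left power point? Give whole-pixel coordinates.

Content width = 8017 − 432 − 806 = 6779 px; content height = 2649 − 422 − 317 = 1910 px.
Bottom-left is one-third across and two-thirds down within the content area.
x = 432 + 1 × 6779/3 = 432 + 2259.67 ≈ 2692
y = 422 + 2 × 1910/3 = 422 + 1273.33 ≈ 1695

(2692, 1695)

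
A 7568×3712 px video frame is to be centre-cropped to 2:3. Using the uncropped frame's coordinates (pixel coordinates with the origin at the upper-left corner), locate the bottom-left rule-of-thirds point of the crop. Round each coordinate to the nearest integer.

7568/3712 > 2/3, so the 2:3 crop keeps the full height 3712 and trims width to 3712 × 2/3 = 2474.67 px.
Left offset = (7568 − 2474.67)/2 = 2546.67 px; top offset = 0.
Bottom-left is one-third across and two-thirds down within the crop:
x = 2546.67 + 1 × 2474.67/3 ≈ 3372; y = 0.00 + 2 × 3712.00/3 ≈ 2475.

(3372, 2475)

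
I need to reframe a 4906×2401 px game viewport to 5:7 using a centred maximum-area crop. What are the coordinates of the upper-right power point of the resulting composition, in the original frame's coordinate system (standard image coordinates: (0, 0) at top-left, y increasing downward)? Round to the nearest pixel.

4906/2401 > 5/7, so the 5:7 crop keeps the full height 2401 and trims width to 2401 × 5/7 = 1715.00 px.
Left offset = (4906 − 1715.00)/2 = 1595.50 px; top offset = 0.
Upper-right is two-thirds across and one-third down within the crop:
x = 1595.50 + 2 × 1715.00/3 ≈ 2739; y = 0.00 + 1 × 2401.00/3 ≈ 800.

x = 2739 px, y = 800 px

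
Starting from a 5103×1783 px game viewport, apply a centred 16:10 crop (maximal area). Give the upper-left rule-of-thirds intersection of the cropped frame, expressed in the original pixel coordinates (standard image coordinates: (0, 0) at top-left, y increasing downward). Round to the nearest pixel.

(2076, 594)

5103/1783 > 16/10, so the 16:10 crop keeps the full height 1783 and trims width to 1783 × 16/10 = 2852.80 px.
Left offset = (5103 − 2852.80)/2 = 1125.10 px; top offset = 0.
Upper-left is one-third across and one-third down within the crop:
x = 1125.10 + 1 × 2852.80/3 ≈ 2076; y = 0.00 + 1 × 1783.00/3 ≈ 594.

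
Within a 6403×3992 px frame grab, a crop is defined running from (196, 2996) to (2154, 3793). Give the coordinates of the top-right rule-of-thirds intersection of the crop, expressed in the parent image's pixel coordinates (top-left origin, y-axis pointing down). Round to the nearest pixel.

Crop width = 2154 − 196 = 1958 px; one third is 652.67 px.
Crop height = 3793 − 2996 = 797 px; one third is 265.67 px.
The top-right point is two-thirds across and one-third down within the crop:
x = 196 + 2 × 652.67 ≈ 1501; y = 2996 + 1 × 265.67 ≈ 3262.

x = 1501 px, y = 3262 px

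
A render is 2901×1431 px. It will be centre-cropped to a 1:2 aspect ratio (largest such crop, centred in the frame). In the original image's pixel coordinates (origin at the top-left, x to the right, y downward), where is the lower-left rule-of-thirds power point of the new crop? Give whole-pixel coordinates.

x = 1331 px, y = 954 px

2901/1431 > 1/2, so the 1:2 crop keeps the full height 1431 and trims width to 1431 × 1/2 = 715.50 px.
Left offset = (2901 − 715.50)/2 = 1092.75 px; top offset = 0.
Lower-left is one-third across and two-thirds down within the crop:
x = 1092.75 + 1 × 715.50/3 ≈ 1331; y = 0.00 + 2 × 1431.00/3 ≈ 954.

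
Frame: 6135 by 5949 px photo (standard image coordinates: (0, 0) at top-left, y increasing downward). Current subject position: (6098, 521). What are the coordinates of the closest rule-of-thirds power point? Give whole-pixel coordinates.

x = 4090 px, y = 1983 px

Third lines: x ∈ {2045, 4090}, y ∈ {1983, 3966}.
6098 is closer to x = 4090; 521 is closer to y = 1983.
So the nearest intersection is the upper-right power point.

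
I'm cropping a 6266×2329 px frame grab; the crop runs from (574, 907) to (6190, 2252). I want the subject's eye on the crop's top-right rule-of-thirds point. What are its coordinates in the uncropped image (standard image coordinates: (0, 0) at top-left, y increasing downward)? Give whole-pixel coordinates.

(4318, 1355)

Crop width = 6190 − 574 = 5616 px; one third is 1872.00 px.
Crop height = 2252 − 907 = 1345 px; one third is 448.33 px.
The top-right point is two-thirds across and one-third down within the crop:
x = 574 + 2 × 1872.00 ≈ 4318; y = 907 + 1 × 448.33 ≈ 1355.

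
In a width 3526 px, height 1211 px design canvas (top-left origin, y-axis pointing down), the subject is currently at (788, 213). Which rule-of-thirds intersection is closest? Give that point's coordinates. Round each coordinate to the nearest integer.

(1175, 404)

Third lines: x ∈ {1175, 2351}, y ∈ {404, 807}.
788 is closer to x = 1175; 213 is closer to y = 404.
So the nearest intersection is the upper-left power point.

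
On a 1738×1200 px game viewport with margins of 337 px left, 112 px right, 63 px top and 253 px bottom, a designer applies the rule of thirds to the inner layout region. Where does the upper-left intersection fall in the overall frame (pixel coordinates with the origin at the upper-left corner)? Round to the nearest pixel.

Content width = 1738 − 337 − 112 = 1289 px; content height = 1200 − 63 − 253 = 884 px.
Upper-left is one-third across and one-third down within the inner layout region.
x = 337 + 1 × 1289/3 = 337 + 429.67 ≈ 767
y = 63 + 1 × 884/3 = 63 + 294.67 ≈ 358

x = 767 px, y = 358 px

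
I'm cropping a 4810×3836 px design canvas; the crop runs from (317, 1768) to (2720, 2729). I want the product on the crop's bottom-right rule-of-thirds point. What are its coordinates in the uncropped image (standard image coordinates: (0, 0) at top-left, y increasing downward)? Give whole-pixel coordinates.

Crop width = 2720 − 317 = 2403 px; one third is 801.00 px.
Crop height = 2729 − 1768 = 961 px; one third is 320.33 px.
The bottom-right point is two-thirds across and two-thirds down within the crop:
x = 317 + 2 × 801.00 ≈ 1919; y = 1768 + 2 × 320.33 ≈ 2409.

x = 1919 px, y = 2409 px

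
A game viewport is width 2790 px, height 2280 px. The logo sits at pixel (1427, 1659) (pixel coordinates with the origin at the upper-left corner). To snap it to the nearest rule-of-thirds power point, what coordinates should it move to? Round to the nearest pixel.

(1860, 1520)

Third lines: x ∈ {930, 1860}, y ∈ {760, 1520}.
1427 is closer to x = 1860; 1659 is closer to y = 1520.
So the nearest intersection is the lower-right power point.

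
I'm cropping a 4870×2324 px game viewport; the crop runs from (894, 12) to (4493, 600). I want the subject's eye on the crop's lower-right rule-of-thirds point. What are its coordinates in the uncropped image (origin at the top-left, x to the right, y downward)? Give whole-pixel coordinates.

x = 3293 px, y = 404 px

Crop width = 4493 − 894 = 3599 px; one third is 1199.67 px.
Crop height = 600 − 12 = 588 px; one third is 196.00 px.
The lower-right point is two-thirds across and two-thirds down within the crop:
x = 894 + 2 × 1199.67 ≈ 3293; y = 12 + 2 × 196.00 ≈ 404.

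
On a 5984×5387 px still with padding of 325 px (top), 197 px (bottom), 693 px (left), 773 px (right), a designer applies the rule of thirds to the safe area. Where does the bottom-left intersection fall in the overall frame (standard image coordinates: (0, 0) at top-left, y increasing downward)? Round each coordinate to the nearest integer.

(2199, 3568)

Content width = 5984 − 693 − 773 = 4518 px; content height = 5387 − 325 − 197 = 4865 px.
Bottom-left is one-third across and two-thirds down within the safe area.
x = 693 + 1 × 4518/3 = 693 + 1506.00 ≈ 2199
y = 325 + 2 × 4865/3 = 325 + 3243.33 ≈ 3568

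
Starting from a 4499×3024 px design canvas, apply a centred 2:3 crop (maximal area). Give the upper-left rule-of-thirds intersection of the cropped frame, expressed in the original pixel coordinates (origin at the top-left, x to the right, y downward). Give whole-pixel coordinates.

x = 1914 px, y = 1008 px

4499/3024 > 2/3, so the 2:3 crop keeps the full height 3024 and trims width to 3024 × 2/3 = 2016.00 px.
Left offset = (4499 − 2016.00)/2 = 1241.50 px; top offset = 0.
Upper-left is one-third across and one-third down within the crop:
x = 1241.50 + 1 × 2016.00/3 ≈ 1914; y = 0.00 + 1 × 3024.00/3 ≈ 1008.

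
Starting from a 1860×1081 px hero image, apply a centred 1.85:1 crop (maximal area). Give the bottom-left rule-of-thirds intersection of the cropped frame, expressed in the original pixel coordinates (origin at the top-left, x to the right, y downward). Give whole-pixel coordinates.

x = 620 px, y = 708 px

1860/1081 < 1.85/1, so the 1.85:1 crop keeps the full width 1860 and trims height to 1860 × 1/1.85 = 1005.41 px.
Top offset = (1081 − 1005.41)/2 = 37.80 px; left offset = 0.
Bottom-left is one-third across and two-thirds down within the crop:
x = 0.00 + 1 × 1860.00/3 ≈ 620; y = 37.80 + 2 × 1005.41/3 ≈ 708.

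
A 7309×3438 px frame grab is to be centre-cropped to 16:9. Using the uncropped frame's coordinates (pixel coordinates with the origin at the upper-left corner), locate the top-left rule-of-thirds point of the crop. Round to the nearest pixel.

(2636, 1146)

7309/3438 > 16/9, so the 16:9 crop keeps the full height 3438 and trims width to 3438 × 16/9 = 6112.00 px.
Left offset = (7309 − 6112.00)/2 = 598.50 px; top offset = 0.
Top-left is one-third across and one-third down within the crop:
x = 598.50 + 1 × 6112.00/3 ≈ 2636; y = 0.00 + 1 × 3438.00/3 ≈ 1146.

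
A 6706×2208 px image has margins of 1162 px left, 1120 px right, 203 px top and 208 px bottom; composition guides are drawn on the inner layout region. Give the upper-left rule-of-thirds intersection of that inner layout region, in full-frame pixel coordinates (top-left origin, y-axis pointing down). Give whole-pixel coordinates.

(2637, 802)

Content width = 6706 − 1162 − 1120 = 4424 px; content height = 2208 − 203 − 208 = 1797 px.
Upper-left is one-third across and one-third down within the inner layout region.
x = 1162 + 1 × 4424/3 = 1162 + 1474.67 ≈ 2637
y = 203 + 1 × 1797/3 = 203 + 599.00 ≈ 802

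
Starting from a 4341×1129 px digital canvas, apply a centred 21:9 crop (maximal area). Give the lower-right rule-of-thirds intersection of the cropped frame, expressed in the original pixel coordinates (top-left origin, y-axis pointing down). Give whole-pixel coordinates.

4341/1129 > 21/9, so the 21:9 crop keeps the full height 1129 and trims width to 1129 × 21/9 = 2634.33 px.
Left offset = (4341 − 2634.33)/2 = 853.33 px; top offset = 0.
Lower-right is two-thirds across and two-thirds down within the crop:
x = 853.33 + 2 × 2634.33/3 ≈ 2610; y = 0.00 + 2 × 1129.00/3 ≈ 753.

(2610, 753)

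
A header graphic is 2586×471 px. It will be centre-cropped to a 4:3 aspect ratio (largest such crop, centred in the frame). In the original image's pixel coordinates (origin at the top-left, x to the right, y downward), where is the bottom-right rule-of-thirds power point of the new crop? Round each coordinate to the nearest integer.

2586/471 > 4/3, so the 4:3 crop keeps the full height 471 and trims width to 471 × 4/3 = 628.00 px.
Left offset = (2586 − 628.00)/2 = 979.00 px; top offset = 0.
Bottom-right is two-thirds across and two-thirds down within the crop:
x = 979.00 + 2 × 628.00/3 ≈ 1398; y = 0.00 + 2 × 471.00/3 ≈ 314.

x = 1398 px, y = 314 px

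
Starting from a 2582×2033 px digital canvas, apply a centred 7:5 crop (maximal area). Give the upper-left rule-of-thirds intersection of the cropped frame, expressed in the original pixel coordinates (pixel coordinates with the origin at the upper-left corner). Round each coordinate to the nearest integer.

(861, 709)

2582/2033 < 7/5, so the 7:5 crop keeps the full width 2582 and trims height to 2582 × 5/7 = 1844.29 px.
Top offset = (2033 − 1844.29)/2 = 94.36 px; left offset = 0.
Upper-left is one-third across and one-third down within the crop:
x = 0.00 + 1 × 2582.00/3 ≈ 861; y = 94.36 + 1 × 1844.29/3 ≈ 709.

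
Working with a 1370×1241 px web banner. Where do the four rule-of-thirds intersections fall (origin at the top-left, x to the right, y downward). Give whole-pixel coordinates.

One third of 1370 is 456.67; one third of 1241 is 413.67.
Vertical third lines at x = 457 and x = 913; horizontal third lines at y = 414 and y = 827.

(457, 414), (913, 414), (457, 827), (913, 827)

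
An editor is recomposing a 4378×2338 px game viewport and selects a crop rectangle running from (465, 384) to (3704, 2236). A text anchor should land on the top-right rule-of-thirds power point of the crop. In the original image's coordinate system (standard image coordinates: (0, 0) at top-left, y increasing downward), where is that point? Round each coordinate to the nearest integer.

(2624, 1001)

Crop width = 3704 − 465 = 3239 px; one third is 1079.67 px.
Crop height = 2236 − 384 = 1852 px; one third is 617.33 px.
The top-right point is two-thirds across and one-third down within the crop:
x = 465 + 2 × 1079.67 ≈ 2624; y = 384 + 1 × 617.33 ≈ 1001.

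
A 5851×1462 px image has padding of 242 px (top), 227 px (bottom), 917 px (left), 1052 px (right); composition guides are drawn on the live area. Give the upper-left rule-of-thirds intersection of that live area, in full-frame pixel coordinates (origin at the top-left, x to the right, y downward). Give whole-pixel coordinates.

x = 2211 px, y = 573 px

Content width = 5851 − 917 − 1052 = 3882 px; content height = 1462 − 242 − 227 = 993 px.
Upper-left is one-third across and one-third down within the live area.
x = 917 + 1 × 3882/3 = 917 + 1294.00 ≈ 2211
y = 242 + 1 × 993/3 = 242 + 331.00 ≈ 573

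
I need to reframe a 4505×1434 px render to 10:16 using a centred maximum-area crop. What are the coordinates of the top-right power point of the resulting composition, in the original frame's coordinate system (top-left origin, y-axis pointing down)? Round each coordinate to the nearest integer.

4505/1434 > 10/16, so the 10:16 crop keeps the full height 1434 and trims width to 1434 × 10/16 = 896.25 px.
Left offset = (4505 − 896.25)/2 = 1804.38 px; top offset = 0.
Top-right is two-thirds across and one-third down within the crop:
x = 1804.38 + 2 × 896.25/3 ≈ 2402; y = 0.00 + 1 × 1434.00/3 ≈ 478.

x = 2402 px, y = 478 px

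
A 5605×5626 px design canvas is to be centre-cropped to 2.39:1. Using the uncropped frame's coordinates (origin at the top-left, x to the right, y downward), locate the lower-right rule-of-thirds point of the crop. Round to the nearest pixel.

x = 3737 px, y = 3204 px

5605/5626 < 2.39/1, so the 2.39:1 crop keeps the full width 5605 and trims height to 5605 × 1/2.39 = 2345.19 px.
Top offset = (5626 − 2345.19)/2 = 1640.41 px; left offset = 0.
Lower-right is two-thirds across and two-thirds down within the crop:
x = 0.00 + 2 × 5605.00/3 ≈ 3737; y = 1640.41 + 2 × 2345.19/3 ≈ 3204.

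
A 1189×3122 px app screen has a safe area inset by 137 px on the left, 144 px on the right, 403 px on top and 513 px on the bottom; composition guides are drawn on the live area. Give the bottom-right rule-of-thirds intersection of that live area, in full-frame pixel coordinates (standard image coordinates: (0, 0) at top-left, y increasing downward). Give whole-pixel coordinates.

(742, 1874)

Content width = 1189 − 137 − 144 = 908 px; content height = 3122 − 403 − 513 = 2206 px.
Bottom-right is two-thirds across and two-thirds down within the live area.
x = 137 + 2 × 908/3 = 137 + 605.33 ≈ 742
y = 403 + 2 × 2206/3 = 403 + 1470.67 ≈ 1874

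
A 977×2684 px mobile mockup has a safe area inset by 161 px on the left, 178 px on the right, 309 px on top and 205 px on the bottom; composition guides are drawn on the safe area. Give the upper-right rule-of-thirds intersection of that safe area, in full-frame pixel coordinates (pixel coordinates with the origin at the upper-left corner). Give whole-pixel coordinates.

x = 586 px, y = 1032 px

Content width = 977 − 161 − 178 = 638 px; content height = 2684 − 309 − 205 = 2170 px.
Upper-right is two-thirds across and one-third down within the safe area.
x = 161 + 2 × 638/3 = 161 + 425.33 ≈ 586
y = 309 + 1 × 2170/3 = 309 + 723.33 ≈ 1032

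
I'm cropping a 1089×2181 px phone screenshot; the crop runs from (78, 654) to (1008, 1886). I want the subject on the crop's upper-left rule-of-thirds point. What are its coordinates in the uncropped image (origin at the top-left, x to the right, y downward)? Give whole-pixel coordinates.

(388, 1065)

Crop width = 1008 − 78 = 930 px; one third is 310.00 px.
Crop height = 1886 − 654 = 1232 px; one third is 410.67 px.
The upper-left point is one-third across and one-third down within the crop:
x = 78 + 1 × 310.00 ≈ 388; y = 654 + 1 × 410.67 ≈ 1065.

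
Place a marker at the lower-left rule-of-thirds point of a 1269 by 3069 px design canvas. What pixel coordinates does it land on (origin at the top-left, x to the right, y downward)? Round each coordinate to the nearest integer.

The lower-left point sits one-third of the way across and two-thirds of the way down.
x = 1 × 1269/3 ≈ 423; y = 2 × 3069/3 ≈ 2046.

(423, 2046)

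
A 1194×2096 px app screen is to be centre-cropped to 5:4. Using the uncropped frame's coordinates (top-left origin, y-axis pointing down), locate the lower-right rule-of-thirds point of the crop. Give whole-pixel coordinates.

1194/2096 < 5/4, so the 5:4 crop keeps the full width 1194 and trims height to 1194 × 4/5 = 955.20 px.
Top offset = (2096 − 955.20)/2 = 570.40 px; left offset = 0.
Lower-right is two-thirds across and two-thirds down within the crop:
x = 0.00 + 2 × 1194.00/3 ≈ 796; y = 570.40 + 2 × 955.20/3 ≈ 1207.

(796, 1207)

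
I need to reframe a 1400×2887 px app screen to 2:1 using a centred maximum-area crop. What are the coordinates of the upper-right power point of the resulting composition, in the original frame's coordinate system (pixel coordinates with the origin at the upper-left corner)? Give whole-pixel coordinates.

1400/2887 < 2/1, so the 2:1 crop keeps the full width 1400 and trims height to 1400 × 1/2 = 700.00 px.
Top offset = (2887 − 700.00)/2 = 1093.50 px; left offset = 0.
Upper-right is two-thirds across and one-third down within the crop:
x = 0.00 + 2 × 1400.00/3 ≈ 933; y = 1093.50 + 1 × 700.00/3 ≈ 1327.

x = 933 px, y = 1327 px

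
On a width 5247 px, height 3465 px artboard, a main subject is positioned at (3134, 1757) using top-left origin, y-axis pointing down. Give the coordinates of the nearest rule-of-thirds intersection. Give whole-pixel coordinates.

Third lines: x ∈ {1749, 3498}, y ∈ {1155, 2310}.
3134 is closer to x = 3498; 1757 is closer to y = 2310.
So the nearest intersection is the lower-right power point.

(3498, 2310)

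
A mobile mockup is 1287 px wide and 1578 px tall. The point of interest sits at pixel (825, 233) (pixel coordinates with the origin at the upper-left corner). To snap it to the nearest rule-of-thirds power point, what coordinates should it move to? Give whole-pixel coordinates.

x = 858 px, y = 526 px

Third lines: x ∈ {429, 858}, y ∈ {526, 1052}.
825 is closer to x = 858; 233 is closer to y = 526.
So the nearest intersection is the upper-right power point.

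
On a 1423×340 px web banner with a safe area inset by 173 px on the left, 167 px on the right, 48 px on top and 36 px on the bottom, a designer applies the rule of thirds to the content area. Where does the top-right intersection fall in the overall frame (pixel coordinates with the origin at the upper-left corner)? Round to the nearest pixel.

Content width = 1423 − 173 − 167 = 1083 px; content height = 340 − 48 − 36 = 256 px.
Top-right is two-thirds across and one-third down within the content area.
x = 173 + 2 × 1083/3 = 173 + 722.00 ≈ 895
y = 48 + 1 × 256/3 = 48 + 85.33 ≈ 133

x = 895 px, y = 133 px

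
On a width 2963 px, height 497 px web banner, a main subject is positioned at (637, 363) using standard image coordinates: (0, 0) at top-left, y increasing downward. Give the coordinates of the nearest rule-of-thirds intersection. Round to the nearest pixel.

Third lines: x ∈ {988, 1975}, y ∈ {166, 331}.
637 is closer to x = 988; 363 is closer to y = 331.
So the nearest intersection is the lower-left power point.

x = 988 px, y = 331 px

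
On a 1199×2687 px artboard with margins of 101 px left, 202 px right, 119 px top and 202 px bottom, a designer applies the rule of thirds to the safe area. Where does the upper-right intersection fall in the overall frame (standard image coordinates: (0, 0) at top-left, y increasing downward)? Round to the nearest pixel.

(698, 908)

Content width = 1199 − 101 − 202 = 896 px; content height = 2687 − 119 − 202 = 2366 px.
Upper-right is two-thirds across and one-third down within the safe area.
x = 101 + 2 × 896/3 = 101 + 597.33 ≈ 698
y = 119 + 1 × 2366/3 = 119 + 788.67 ≈ 908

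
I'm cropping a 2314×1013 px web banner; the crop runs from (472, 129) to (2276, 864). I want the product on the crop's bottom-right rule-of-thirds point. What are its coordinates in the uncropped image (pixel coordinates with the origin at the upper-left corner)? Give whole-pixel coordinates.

(1675, 619)

Crop width = 2276 − 472 = 1804 px; one third is 601.33 px.
Crop height = 864 − 129 = 735 px; one third is 245.00 px.
The bottom-right point is two-thirds across and two-thirds down within the crop:
x = 472 + 2 × 601.33 ≈ 1675; y = 129 + 2 × 245.00 ≈ 619.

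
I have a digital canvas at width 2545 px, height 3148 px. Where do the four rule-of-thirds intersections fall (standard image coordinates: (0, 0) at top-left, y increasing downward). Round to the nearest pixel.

One third of 2545 is 848.33; one third of 3148 is 1049.33.
Vertical third lines at x = 848 and x = 1697; horizontal third lines at y = 1049 and y = 2099.

(848, 1049), (1697, 1049), (848, 2099), (1697, 2099)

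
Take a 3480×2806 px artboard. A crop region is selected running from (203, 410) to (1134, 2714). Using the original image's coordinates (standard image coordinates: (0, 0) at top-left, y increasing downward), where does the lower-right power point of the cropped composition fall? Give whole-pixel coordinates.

x = 824 px, y = 1946 px

Crop width = 1134 − 203 = 931 px; one third is 310.33 px.
Crop height = 2714 − 410 = 2304 px; one third is 768.00 px.
The lower-right point is two-thirds across and two-thirds down within the crop:
x = 203 + 2 × 310.33 ≈ 824; y = 410 + 2 × 768.00 ≈ 1946.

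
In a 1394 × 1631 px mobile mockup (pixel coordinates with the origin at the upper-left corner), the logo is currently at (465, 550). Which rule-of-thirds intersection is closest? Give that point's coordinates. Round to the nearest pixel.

(465, 544)

Third lines: x ∈ {465, 929}, y ∈ {544, 1087}.
465 is closer to x = 465; 550 is closer to y = 544.
So the nearest intersection is the upper-left power point.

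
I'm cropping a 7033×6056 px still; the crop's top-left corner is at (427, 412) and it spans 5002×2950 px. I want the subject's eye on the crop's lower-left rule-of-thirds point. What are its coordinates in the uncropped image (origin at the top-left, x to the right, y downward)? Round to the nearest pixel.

(2094, 2379)

One third of the crop width 5002 is 1667.33 px.
One third of the crop height 2950 is 983.33 px.
The lower-left point is one-third across and two-thirds down within the crop:
x = 427 + 1 × 1667.33 ≈ 2094; y = 412 + 2 × 983.33 ≈ 2379.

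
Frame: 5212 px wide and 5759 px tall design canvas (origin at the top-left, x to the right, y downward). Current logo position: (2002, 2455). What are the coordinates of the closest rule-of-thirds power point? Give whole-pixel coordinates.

Third lines: x ∈ {1737, 3475}, y ∈ {1920, 3839}.
2002 is closer to x = 1737; 2455 is closer to y = 1920.
So the nearest intersection is the upper-left power point.

(1737, 1920)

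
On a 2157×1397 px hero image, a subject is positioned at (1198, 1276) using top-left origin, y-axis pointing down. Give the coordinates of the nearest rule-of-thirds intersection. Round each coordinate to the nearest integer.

Third lines: x ∈ {719, 1438}, y ∈ {466, 931}.
1198 is closer to x = 1438; 1276 is closer to y = 931.
So the nearest intersection is the lower-right power point.

x = 1438 px, y = 931 px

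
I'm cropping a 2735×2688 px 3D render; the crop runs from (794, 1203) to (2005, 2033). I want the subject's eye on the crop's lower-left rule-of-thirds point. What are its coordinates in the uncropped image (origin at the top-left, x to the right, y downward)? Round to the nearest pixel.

Crop width = 2005 − 794 = 1211 px; one third is 403.67 px.
Crop height = 2033 − 1203 = 830 px; one third is 276.67 px.
The lower-left point is one-third across and two-thirds down within the crop:
x = 794 + 1 × 403.67 ≈ 1198; y = 1203 + 2 × 276.67 ≈ 1756.

x = 1198 px, y = 1756 px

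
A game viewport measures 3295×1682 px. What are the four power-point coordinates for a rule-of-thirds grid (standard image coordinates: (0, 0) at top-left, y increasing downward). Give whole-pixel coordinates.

One third of 3295 is 1098.33; one third of 1682 is 560.67.
Vertical third lines at x = 1098 and x = 2197; horizontal third lines at y = 561 and y = 1121.

(1098, 561), (2197, 561), (1098, 1121), (2197, 1121)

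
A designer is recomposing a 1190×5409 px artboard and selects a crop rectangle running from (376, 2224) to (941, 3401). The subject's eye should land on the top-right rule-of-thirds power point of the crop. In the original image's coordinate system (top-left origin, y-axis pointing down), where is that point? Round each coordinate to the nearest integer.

(753, 2616)

Crop width = 941 − 376 = 565 px; one third is 188.33 px.
Crop height = 3401 − 2224 = 1177 px; one third is 392.33 px.
The top-right point is two-thirds across and one-third down within the crop:
x = 376 + 2 × 188.33 ≈ 753; y = 2224 + 1 × 392.33 ≈ 2616.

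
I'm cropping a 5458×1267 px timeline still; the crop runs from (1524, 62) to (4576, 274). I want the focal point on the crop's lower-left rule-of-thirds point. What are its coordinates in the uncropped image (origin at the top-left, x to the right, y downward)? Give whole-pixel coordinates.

x = 2541 px, y = 203 px

Crop width = 4576 − 1524 = 3052 px; one third is 1017.33 px.
Crop height = 274 − 62 = 212 px; one third is 70.67 px.
The lower-left point is one-third across and two-thirds down within the crop:
x = 1524 + 1 × 1017.33 ≈ 2541; y = 62 + 2 × 70.67 ≈ 203.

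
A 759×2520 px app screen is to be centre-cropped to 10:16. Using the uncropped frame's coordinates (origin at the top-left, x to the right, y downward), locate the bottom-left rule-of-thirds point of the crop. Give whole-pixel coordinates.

759/2520 < 10/16, so the 10:16 crop keeps the full width 759 and trims height to 759 × 16/10 = 1214.40 px.
Top offset = (2520 − 1214.40)/2 = 652.80 px; left offset = 0.
Bottom-left is one-third across and two-thirds down within the crop:
x = 0.00 + 1 × 759.00/3 ≈ 253; y = 652.80 + 2 × 1214.40/3 ≈ 1462.

x = 253 px, y = 1462 px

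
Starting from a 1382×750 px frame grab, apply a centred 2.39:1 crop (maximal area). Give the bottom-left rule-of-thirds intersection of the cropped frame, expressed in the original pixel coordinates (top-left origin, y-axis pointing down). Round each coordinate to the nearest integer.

(461, 471)

1382/750 < 2.39/1, so the 2.39:1 crop keeps the full width 1382 and trims height to 1382 × 1/2.39 = 578.24 px.
Top offset = (750 − 578.24)/2 = 85.88 px; left offset = 0.
Bottom-left is one-third across and two-thirds down within the crop:
x = 0.00 + 1 × 1382.00/3 ≈ 461; y = 85.88 + 2 × 578.24/3 ≈ 471.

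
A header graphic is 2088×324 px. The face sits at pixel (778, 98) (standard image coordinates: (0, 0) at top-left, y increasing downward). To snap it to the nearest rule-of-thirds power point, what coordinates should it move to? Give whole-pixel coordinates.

x = 696 px, y = 108 px

Third lines: x ∈ {696, 1392}, y ∈ {108, 216}.
778 is closer to x = 696; 98 is closer to y = 108.
So the nearest intersection is the upper-left power point.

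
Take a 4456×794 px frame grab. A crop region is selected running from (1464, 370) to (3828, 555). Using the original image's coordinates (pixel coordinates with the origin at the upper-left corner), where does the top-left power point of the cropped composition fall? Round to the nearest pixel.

Crop width = 3828 − 1464 = 2364 px; one third is 788.00 px.
Crop height = 555 − 370 = 185 px; one third is 61.67 px.
The top-left point is one-third across and one-third down within the crop:
x = 1464 + 1 × 788.00 ≈ 2252; y = 370 + 1 × 61.67 ≈ 432.

(2252, 432)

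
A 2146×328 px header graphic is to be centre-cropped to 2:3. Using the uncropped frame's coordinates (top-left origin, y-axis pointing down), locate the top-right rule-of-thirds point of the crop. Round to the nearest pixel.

2146/328 > 2/3, so the 2:3 crop keeps the full height 328 and trims width to 328 × 2/3 = 218.67 px.
Left offset = (2146 − 218.67)/2 = 963.67 px; top offset = 0.
Top-right is two-thirds across and one-third down within the crop:
x = 963.67 + 2 × 218.67/3 ≈ 1109; y = 0.00 + 1 × 328.00/3 ≈ 109.

(1109, 109)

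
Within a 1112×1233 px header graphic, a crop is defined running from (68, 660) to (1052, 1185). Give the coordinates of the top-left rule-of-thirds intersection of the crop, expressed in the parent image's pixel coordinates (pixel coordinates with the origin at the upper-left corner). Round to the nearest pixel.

x = 396 px, y = 835 px

Crop width = 1052 − 68 = 984 px; one third is 328.00 px.
Crop height = 1185 − 660 = 525 px; one third is 175.00 px.
The top-left point is one-third across and one-third down within the crop:
x = 68 + 1 × 328.00 ≈ 396; y = 660 + 1 × 175.00 ≈ 835.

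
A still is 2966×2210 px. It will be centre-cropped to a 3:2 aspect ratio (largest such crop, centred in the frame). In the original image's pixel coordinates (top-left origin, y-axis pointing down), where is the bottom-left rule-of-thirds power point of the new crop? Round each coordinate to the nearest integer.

x = 989 px, y = 1435 px

2966/2210 < 3/2, so the 3:2 crop keeps the full width 2966 and trims height to 2966 × 2/3 = 1977.33 px.
Top offset = (2210 − 1977.33)/2 = 116.33 px; left offset = 0.
Bottom-left is one-third across and two-thirds down within the crop:
x = 0.00 + 1 × 2966.00/3 ≈ 989; y = 116.33 + 2 × 1977.33/3 ≈ 1435.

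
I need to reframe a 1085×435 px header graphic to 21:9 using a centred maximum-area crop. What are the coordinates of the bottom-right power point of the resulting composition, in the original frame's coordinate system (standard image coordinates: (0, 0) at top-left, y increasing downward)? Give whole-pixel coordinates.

x = 712 px, y = 290 px

1085/435 > 21/9, so the 21:9 crop keeps the full height 435 and trims width to 435 × 21/9 = 1015.00 px.
Left offset = (1085 − 1015.00)/2 = 35.00 px; top offset = 0.
Bottom-right is two-thirds across and two-thirds down within the crop:
x = 35.00 + 2 × 1015.00/3 ≈ 712; y = 0.00 + 2 × 435.00/3 ≈ 290.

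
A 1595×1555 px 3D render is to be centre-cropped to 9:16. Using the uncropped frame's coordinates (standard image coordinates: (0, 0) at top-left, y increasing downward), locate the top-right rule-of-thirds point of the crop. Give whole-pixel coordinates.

1595/1555 > 9/16, so the 9:16 crop keeps the full height 1555 and trims width to 1555 × 9/16 = 874.69 px.
Left offset = (1595 − 874.69)/2 = 360.16 px; top offset = 0.
Top-right is two-thirds across and one-third down within the crop:
x = 360.16 + 2 × 874.69/3 ≈ 943; y = 0.00 + 1 × 1555.00/3 ≈ 518.

x = 943 px, y = 518 px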